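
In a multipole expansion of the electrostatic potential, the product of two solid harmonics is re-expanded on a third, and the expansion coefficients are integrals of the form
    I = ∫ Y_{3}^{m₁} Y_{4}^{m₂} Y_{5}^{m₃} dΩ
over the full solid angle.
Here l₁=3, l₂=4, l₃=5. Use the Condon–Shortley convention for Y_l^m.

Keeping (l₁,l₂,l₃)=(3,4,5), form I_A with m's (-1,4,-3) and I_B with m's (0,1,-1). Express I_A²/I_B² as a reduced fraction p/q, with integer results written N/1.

784/361

Same 3,4,5: normalisation and zero-m 3j drop out of the ratio.
A: Δ: 2! 4! 6! / 13! → 1/180180; sum: t=2:+1/5760 = 1/5760; 3j²(3 4 5; -1 4 -3) = Δ·Π!·Σ² = 56/2145  (sign +1)
B: Δ: 2! 4! 6! / 13! → 1/180180; sum: t=0:+1/1440 t=1:−1/192 t=2:+1/432 = -19/8640; 3j²(3 4 5; 0 1 -1) = Δ·Π!·Σ² = 361/30030  (sign -1)
I_A²/I_B² = (56/2145)/(361/30030) = 784/361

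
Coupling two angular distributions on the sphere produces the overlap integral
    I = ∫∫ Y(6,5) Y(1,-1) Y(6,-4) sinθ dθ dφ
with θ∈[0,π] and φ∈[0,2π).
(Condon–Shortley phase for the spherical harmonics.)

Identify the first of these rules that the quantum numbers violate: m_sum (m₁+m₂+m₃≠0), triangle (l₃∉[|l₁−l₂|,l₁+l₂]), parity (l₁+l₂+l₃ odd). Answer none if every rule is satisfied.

parity

azimuthal sum: 5 − 1 − 4 = 0  ✓
5 ≤ 6 ≤ 7 (triangle on l)  ✓
L = 6 + 1 + 6 = 13 (odd)  ✗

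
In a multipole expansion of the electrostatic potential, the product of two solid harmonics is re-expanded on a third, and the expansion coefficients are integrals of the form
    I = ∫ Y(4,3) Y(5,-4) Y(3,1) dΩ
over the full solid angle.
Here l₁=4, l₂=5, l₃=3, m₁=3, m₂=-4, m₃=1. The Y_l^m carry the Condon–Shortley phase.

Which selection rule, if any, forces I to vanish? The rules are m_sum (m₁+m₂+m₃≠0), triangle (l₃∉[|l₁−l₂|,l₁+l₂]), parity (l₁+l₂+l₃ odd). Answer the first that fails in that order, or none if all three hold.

none

m₁+m₂+m₃ = 3 − 4 + 1 = 0  ✓
triangle: |4−5|=1 ≤ l₃=3 ≤ 4+5=9  ✓
parity: l₁+l₂+l₃ = 12 is even  ✓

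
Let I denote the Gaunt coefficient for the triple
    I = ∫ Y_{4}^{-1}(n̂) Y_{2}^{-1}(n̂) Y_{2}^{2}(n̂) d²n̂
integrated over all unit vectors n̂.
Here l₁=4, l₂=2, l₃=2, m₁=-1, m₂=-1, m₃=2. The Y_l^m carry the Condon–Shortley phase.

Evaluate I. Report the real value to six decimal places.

Rules hold: Σm=0, L=8 even, 2≤2≤6.
N = 9·5·5 = 225
Δ = 4!·4!·0!/9! = 1/630
Racah Σ t=2..2: t=2:+1/16 = 1/16
⇒ 3j(4 2 2; 0 0 0)² = 2/35, sgn +1
Racah Σ t=1..1: t=1:−1/144 = -1/144
⇒ 3j(4 2 2; -1 -1 2)² = 1/126, sgn -1
4πI² = N·(3j₀)²·(3jₘ)² = 5/49
I = -1·√(0.102041/4π) = -0.09011188

-0.090112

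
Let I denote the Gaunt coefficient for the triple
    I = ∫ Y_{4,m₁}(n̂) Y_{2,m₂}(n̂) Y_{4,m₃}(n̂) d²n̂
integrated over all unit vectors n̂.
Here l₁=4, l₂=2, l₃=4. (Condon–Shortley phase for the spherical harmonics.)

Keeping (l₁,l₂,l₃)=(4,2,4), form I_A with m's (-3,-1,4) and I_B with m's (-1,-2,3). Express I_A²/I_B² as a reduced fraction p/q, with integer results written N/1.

14/9

l's match ⇒ only the (l;m) 3-j factors differ between A and B.
A: triangle coeff Δ(4,2,4) = 1/13860; Σ_t [1,1]: t=1:−1/1440 = -1/1440; (3j)²=7/165 [(4 2 4; -3 -1 4)], sign=-1
B: triangle coeff Δ(4,2,4) = 1/13860; Σ_t [0,0]: t=0:+1/480 = 1/480; (3j)²=3/110 [(4 2 4; -1 -2 3)], sign=-1
I_A²/I_B² = (7/165)/(3/110) = 14/9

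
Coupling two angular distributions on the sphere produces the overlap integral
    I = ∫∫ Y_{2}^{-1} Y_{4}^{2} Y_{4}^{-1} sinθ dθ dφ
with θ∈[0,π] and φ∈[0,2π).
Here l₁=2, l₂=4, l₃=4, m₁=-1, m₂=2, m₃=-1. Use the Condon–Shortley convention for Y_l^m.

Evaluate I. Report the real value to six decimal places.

m-sum 0 ✓  L=10 even ✓  2≤4≤6 ✓
Π(2lᵢ+1) = 5×9×9 = 405
triangle coeff Δ(2,4,4) = 1/13860
Σ_t [0,2]: t=0:+1/192 t=1:−1/36 t=2:+1/192 = -5/288
(3j)²=20/693 [(2 4 4; 0 0 0)], sign=-1
Σ_t [1,2]: t=1:−1/240 t=2:+1/96 = 1/160
(3j)²=27/1540 [(2 4 4; -1 2 -1)], sign=-1
⇒ 4πI² = 1215/5929
I = (+1)√(1215/5929/(4π)) = 0.12770047

0.127700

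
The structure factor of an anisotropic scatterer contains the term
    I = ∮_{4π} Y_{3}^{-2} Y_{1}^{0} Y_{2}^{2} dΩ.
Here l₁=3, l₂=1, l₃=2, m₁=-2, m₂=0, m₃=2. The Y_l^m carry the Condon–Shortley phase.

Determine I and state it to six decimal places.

Rules hold: Σm=0, L=6 even, 2≤2≤4.
N = 7·3·5 = 105
Δ = 2!·4!·0!/7! = 1/105
Racah Σ t=1..1: t=1:−1/4 = -1/4
⇒ 3j(3 1 2; 0 0 0)² = 3/35, sgn -1
Racah Σ t=1..1: t=1:−1/24 = -1/24
⇒ 3j(3 1 2; -2 0 2)² = 1/21, sgn -1
4πI² = N·(3j₀)²·(3jₘ)² = 3/7
I = +1·√(0.428571/4π) = 0.18467439

0.184674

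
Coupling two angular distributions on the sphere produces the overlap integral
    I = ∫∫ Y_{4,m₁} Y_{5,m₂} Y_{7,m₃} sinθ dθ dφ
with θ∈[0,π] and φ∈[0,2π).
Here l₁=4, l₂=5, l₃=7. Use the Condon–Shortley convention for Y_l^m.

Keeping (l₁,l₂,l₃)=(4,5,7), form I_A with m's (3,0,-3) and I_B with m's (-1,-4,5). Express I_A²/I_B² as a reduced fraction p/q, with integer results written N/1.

l's match ⇒ only the (l;m) 3-j factors differ between A and B.
A: triangle coeff Δ(4,5,7) = 1/6126120; Σ_t [0,1]: t=0:+1/172800 t=1:−1/414720 = 7/2073600; (3j)²=343/29172 [(4 5 7; 3 0 -3)], sign=+1
B: triangle coeff Δ(4,5,7) = 1/6126120; Σ_t [0,1]: t=0:+1/1209600 t=1:−1/1935360 = 1/3225600; (3j)²=243/61880 [(4 5 7; -1 -4 5)], sign=+1
I_A²/I_B² = (343/29172)/(243/61880) = 24010/8019

24010/8019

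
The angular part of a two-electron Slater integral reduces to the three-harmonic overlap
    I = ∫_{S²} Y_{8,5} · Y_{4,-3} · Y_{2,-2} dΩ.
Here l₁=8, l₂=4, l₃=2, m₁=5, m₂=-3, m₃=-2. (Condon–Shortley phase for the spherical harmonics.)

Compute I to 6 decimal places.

0.000000

|8−4|≤2≤8+4 violated ⇒ I = 0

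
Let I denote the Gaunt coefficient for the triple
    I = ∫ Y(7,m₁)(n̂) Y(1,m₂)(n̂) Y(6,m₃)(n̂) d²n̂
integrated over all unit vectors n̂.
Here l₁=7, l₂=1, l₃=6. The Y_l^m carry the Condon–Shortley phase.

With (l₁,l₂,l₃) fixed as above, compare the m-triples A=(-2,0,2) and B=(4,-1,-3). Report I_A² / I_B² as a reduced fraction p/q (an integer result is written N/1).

Same 7,1,6: normalisation and zero-m 3j drop out of the ratio.
A: Δ: 2! 12! 0! / 15! → 1/1365; sum: t=1:−1/967680 = -1/967680; 3j²(7 1 6; -2 0 2) = Δ·Π!·Σ² = 3/91  (sign -1)
B: Δ: 2! 12! 0! / 15! → 1/1365; sum: t=0:+1/4354560 = 1/4354560; 3j²(7 1 6; 4 -1 -3) = Δ·Π!·Σ² = 11/273  (sign -1)
I_A²/I_B² = (3/91)/(11/273) = 9/11

9/11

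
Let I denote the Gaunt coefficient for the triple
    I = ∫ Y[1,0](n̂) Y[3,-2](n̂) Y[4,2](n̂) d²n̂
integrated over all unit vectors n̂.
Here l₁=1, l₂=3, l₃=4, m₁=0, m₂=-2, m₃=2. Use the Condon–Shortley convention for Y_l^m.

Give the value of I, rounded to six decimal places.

0.213244

m-sum 0 ✓  L=8 even ✓  2≤4≤4 ✓
Π(2lᵢ+1) = 3×7×9 = 189
triangle coeff Δ(1,3,4) = 1/252
Σ_t [0,0]: t=0:+1/36 = 1/36
(3j)²=4/63 [(1 3 4; 0 0 0)], sign=+1
Σ_t [0,0]: t=0:+1/120 = 1/120
(3j)²=1/21 [(1 3 4; 0 -2 2)], sign=+1
⇒ 4πI² = 4/7
I = (+1)√(4/7/(4π)) = 0.21324362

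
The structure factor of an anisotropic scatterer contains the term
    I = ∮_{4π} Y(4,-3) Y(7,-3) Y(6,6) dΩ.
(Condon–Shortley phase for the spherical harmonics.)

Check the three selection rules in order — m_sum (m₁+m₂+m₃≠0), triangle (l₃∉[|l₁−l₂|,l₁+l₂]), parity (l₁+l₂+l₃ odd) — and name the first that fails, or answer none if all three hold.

m₁+m₂+m₃ = -3 − 3 + 6 = 0  ✓
triangle: |4−7|=3 ≤ l₃=6 ≤ 4+7=11  ✓
parity: l₁+l₂+l₃ = 17 is odd  ✗

parity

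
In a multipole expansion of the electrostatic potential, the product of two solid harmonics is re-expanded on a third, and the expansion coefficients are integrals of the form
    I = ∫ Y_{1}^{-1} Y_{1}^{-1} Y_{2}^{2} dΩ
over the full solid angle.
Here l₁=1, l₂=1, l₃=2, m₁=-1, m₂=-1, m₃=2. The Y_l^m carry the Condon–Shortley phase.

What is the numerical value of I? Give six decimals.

0.309019

m-sum 0 ✓  L=4 even ✓  0≤2≤2 ✓
Π(2lᵢ+1) = 3×3×5 = 45
triangle coeff Δ(1,1,2) = 1/30
Σ_t [0,0]: t=0:+1/1 = 1/1
(3j)²=2/15 [(1 1 2; 0 0 0)], sign=+1
Σ_t [0,0]: t=0:+1/4 = 1/4
(3j)²=1/5 [(1 1 2; -1 -1 2)], sign=+1
⇒ 4πI² = 6/5
I = (+1)√(6/5/(4π)) = 0.30901936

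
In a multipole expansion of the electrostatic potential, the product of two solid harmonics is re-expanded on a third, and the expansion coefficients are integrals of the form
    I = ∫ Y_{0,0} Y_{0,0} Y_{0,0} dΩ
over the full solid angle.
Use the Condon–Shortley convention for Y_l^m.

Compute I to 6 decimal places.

Checks pass: Σm=0; 0 even; l₃=0∈[0,0].
(2·0+1)(2·0+1)(2·0+1) = 1
Δ: 0! 0! 0! / 1! → 1/1
sum: t=0:+1/1 = 1/1
3j²(0 0 0; 0 0 0) = Δ·Π!·Σ² = 1/1  (sign +1)
(m-triple is (0,0,0) — same symbol as above.)
combine: 4πI² = 1·1·1 = 1/1
take √, sign +1: I = 0.28209479

0.282095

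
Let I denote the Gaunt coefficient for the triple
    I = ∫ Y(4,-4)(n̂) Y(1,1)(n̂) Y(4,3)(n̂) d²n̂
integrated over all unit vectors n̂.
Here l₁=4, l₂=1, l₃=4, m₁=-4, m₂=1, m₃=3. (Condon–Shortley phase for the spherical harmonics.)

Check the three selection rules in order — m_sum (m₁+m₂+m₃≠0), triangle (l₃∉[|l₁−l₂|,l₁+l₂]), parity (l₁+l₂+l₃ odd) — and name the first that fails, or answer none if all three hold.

Σmᵢ = 0  ✓
l₃∈[|l₁−l₂|,l₁+l₂]=[3,5], have l₃=4  ✓
Σlᵢ = 9 ⇒ odd  ✗

parity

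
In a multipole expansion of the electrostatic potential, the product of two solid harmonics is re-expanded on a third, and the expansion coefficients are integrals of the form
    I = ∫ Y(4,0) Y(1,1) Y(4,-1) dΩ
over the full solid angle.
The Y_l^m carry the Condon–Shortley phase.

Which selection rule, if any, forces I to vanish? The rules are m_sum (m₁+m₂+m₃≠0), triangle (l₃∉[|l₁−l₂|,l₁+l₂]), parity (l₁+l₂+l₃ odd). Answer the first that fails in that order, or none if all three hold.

m₁+m₂+m₃ = 0 + 1 − 1 = 0  ✓
triangle: |4−1|=3 ≤ l₃=4 ≤ 4+1=5  ✓
parity: l₁+l₂+l₃ = 9 is odd  ✗

parity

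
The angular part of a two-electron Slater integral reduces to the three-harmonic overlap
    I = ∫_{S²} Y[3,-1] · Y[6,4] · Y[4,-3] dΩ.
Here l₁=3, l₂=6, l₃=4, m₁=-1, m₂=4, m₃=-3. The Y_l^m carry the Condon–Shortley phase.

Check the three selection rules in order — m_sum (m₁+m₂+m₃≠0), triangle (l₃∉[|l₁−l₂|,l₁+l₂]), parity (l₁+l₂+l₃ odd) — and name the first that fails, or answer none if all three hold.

parity

m₁+m₂+m₃ = -1 + 4 − 3 = 0  ✓
triangle: |3−6|=3 ≤ l₃=4 ≤ 3+6=9  ✓
parity: l₁+l₂+l₃ = 13 is odd  ✗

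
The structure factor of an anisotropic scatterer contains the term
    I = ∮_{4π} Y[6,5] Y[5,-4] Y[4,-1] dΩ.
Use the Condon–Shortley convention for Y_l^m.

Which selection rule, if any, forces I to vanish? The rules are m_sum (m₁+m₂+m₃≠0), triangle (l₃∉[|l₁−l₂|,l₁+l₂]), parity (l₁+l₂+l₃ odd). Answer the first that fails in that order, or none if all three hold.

parity

Σmᵢ = 0  ✓
l₃∈[|l₁−l₂|,l₁+l₂]=[1,11], have l₃=4  ✓
Σlᵢ = 15 ⇒ odd  ✗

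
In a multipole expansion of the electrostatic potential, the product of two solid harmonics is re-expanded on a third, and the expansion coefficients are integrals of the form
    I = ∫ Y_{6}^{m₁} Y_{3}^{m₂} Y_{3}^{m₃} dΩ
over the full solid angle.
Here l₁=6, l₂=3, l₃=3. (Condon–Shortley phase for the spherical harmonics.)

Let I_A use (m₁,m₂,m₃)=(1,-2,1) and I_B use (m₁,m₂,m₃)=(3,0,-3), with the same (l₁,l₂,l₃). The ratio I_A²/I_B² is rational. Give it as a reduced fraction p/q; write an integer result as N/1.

5/4

Same 6,3,3: normalisation and zero-m 3j drop out of the ratio.
A: Δ: 6! 6! 0! / 13! → 1/12012; sum: t=1:−1/5760 = -1/5760; 3j²(6 3 3; 1 -2 1) = Δ·Π!·Σ² = 5/572  (sign -1)
B: Δ: 6! 6! 0! / 13! → 1/12012; sum: t=3:−1/25920 = -1/25920; 3j²(6 3 3; 3 0 -3) = Δ·Π!·Σ² = 1/143  (sign -1)
I_A²/I_B² = (5/572)/(1/143) = 5/4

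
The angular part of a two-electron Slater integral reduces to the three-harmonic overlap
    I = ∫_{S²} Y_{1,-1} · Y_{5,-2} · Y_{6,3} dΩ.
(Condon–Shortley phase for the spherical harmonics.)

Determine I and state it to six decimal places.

-0.245154

m-sum 0 ✓  L=12 even ✓  4≤6≤6 ✓
Π(2lᵢ+1) = 3×11×13 = 429
triangle coeff Δ(1,5,6) = 1/858
Σ_t [0,0]: t=0:+1/14400 = 1/14400
(3j)²=6/143 [(1 5 6; 0 0 0)], sign=+1
Σ_t [0,0]: t=0:+1/60480 = 1/60480
(3j)²=6/143 [(1 5 6; -1 -2 3)], sign=-1
⇒ 4πI² = 108/143
I = (-1)√(108/143/(4π)) = -0.24515397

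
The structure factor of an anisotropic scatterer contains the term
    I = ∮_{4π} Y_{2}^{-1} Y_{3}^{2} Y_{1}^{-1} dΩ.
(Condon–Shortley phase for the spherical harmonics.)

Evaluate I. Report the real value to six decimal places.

0.261169

Checks pass: Σm=0; 6 even; l₃=1∈[1,5].
(2·2+1)(2·3+1)(2·1+1) = 105
Δ: 4! 0! 2! / 7! → 1/105
sum: t=2:+1/4 = 1/4
3j²(2 3 1; 0 0 0) = Δ·Π!·Σ² = 3/35  (sign -1)
sum: t=3:−1/12 = -1/12
3j²(2 3 1; -1 2 -1) = Δ·Π!·Σ² = 2/21  (sign -1)
combine: 4πI² = 105·3/35·2/21 = 6/7
take √, sign +1: I = 0.26116903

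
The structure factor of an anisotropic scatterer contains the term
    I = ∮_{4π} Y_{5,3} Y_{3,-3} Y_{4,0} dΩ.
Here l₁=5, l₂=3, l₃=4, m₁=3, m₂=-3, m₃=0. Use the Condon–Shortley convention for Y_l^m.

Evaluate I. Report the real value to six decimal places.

0.196280

m-sum 0 ✓  L=12 even ✓  2≤4≤8 ✓
Π(2lᵢ+1) = 11×7×9 = 693
triangle coeff Δ(5,3,4) = 1/180180
Σ_t [1,3]: t=1:−1/576 t=2:+1/144 t=3:−1/576 = 1/288
(3j)²=20/1001 [(5 3 4; 0 0 0)], sign=+1
Σ_t [0,0]: t=0:+1/2304 = 1/2304
(3j)²=5/143 [(5 3 4; 3 -3 0)], sign=+1
⇒ 4πI² = 900/1859
I = (+1)√(900/1859/(4π)) = 0.19628026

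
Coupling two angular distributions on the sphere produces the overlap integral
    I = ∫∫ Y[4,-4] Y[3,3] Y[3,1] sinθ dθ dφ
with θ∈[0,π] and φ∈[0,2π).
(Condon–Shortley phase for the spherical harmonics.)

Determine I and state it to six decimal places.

Rules hold: Σm=0, L=10 even, 1≤3≤7.
N = 9·7·7 = 441
Δ = 4!·4!·2!/11! = 1/34650
Racah Σ t=1..3: t=1:−1/72 t=2:+1/16 t=3:−1/72 = 5/144
⇒ 3j(4 3 3; 0 0 0)² = 2/77, sgn -1
Racah Σ t=4..4: t=4:+1/1152 = 1/1152
⇒ 3j(4 3 3; -4 3 1)² = 1/33, sgn +1
4πI² = N·(3j₀)²·(3jₘ)² = 42/121
I = -1·√(0.347107/4π) = -0.16619847

-0.166198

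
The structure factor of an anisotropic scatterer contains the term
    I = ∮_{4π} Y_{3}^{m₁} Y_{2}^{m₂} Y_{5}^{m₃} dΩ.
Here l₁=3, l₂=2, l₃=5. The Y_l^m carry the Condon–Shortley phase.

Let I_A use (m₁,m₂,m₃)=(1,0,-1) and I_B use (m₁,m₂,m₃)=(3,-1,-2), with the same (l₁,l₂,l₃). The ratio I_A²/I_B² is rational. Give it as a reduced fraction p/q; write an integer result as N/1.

l's match ⇒ only the (l;m) 3-j factors differ between A and B.
A: triangle coeff Δ(3,2,5) = 1/2310; Σ_t [0,0]: t=0:+1/192 = 1/192; (3j)²=3/77 [(3 2 5; 1 0 -1)], sign=+1
B: triangle coeff Δ(3,2,5) = 1/2310; Σ_t [0,0]: t=0:+1/4320 = 1/4320; (3j)²=1/330 [(3 2 5; 3 -1 -2)], sign=-1
I_A²/I_B² = (3/77)/(1/330) = 90/7

90/7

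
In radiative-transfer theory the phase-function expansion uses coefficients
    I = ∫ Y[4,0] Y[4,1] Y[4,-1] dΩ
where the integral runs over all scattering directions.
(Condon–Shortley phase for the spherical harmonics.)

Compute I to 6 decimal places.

m-sum 0 ✓  L=12 even ✓  0≤4≤8 ✓
Π(2lᵢ+1) = 9×9×9 = 729
triangle coeff Δ(4,4,4) = 1/450450
Σ_t [0,4]: t=0:+1/13824 t=1:−1/216 t=2:+1/64 t=3:−1/216 t=4:+1/13824 = 5/768
(3j)²=18/1001 [(4 4 4; 0 0 0)], sign=+1
Σ_t [1,4]: t=1:−1/864 t=2:+1/96 t=3:−1/144 t=4:+1/3456 = 1/384
(3j)²=9/2002 [(4 4 4; 0 1 -1)], sign=-1
⇒ 4πI² = 59049/1002001
I = (-1)√(59049/1002001/(4π)) = -0.06848055

-0.068481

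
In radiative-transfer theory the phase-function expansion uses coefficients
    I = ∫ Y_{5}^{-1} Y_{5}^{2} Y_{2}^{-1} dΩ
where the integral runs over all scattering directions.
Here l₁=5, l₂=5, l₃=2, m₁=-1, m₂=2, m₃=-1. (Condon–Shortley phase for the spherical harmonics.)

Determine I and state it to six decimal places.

Rules hold: Σm=0, L=12 even, 0≤2≤10.
N = 11·11·5 = 605
Δ = 8!·2!·2!/13! = 1/38610
Racah Σ t=3..5: t=3:−1/2880 t=4:+1/576 t=5:−1/2880 = 1/960
⇒ 3j(5 5 2; 0 0 0)² = 10/429, sgn +1
Racah Σ t=5..6: t=5:−1/1440 t=6:+1/2880 = -1/2880
⇒ 3j(5 5 2; -1 2 -1)² = 7/715, sgn +1
4πI² = N·(3j₀)²·(3jₘ)² = 70/507
I = +1·√(0.138067/4π) = 0.10481902

0.104819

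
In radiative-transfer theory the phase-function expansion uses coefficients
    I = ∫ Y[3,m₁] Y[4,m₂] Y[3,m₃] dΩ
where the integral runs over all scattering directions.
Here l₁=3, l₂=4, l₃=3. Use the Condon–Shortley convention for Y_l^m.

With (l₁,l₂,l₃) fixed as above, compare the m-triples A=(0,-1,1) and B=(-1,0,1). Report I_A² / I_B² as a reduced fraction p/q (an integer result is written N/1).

15/1

l's match ⇒ only the (l;m) 3-j factors differ between A and B.
A: triangle coeff Δ(3,4,3) = 1/34650; Σ_t [1,3]: t=1:−1/48 t=2:+1/24 t=3:−1/288 = 5/288; (3j)²=5/462 [(3 4 3; 0 -1 1)], sign=+1
B: triangle coeff Δ(3,4,3) = 1/34650; Σ_t [2,4]: t=2:+1/32 t=3:−1/36 t=4:+1/1152 = 5/1152; (3j)²=1/1386 [(3 4 3; -1 0 1)], sign=+1
I_A²/I_B² = (5/462)/(1/1386) = 15/1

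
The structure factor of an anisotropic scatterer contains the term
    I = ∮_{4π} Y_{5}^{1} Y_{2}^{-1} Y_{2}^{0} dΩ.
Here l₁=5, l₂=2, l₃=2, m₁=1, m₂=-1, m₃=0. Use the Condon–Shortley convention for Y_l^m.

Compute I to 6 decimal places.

0.000000

l₃=2 ∉ [3,7] — triangle fails ⇒ I = 0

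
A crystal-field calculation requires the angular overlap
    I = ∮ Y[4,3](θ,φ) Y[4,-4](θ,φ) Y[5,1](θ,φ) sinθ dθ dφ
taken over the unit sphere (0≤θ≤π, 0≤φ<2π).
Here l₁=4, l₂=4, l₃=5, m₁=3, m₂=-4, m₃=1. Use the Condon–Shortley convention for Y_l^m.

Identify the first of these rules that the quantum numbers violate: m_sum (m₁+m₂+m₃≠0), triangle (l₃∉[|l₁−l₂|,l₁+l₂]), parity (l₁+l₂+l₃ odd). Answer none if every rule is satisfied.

parity

m₁+m₂+m₃ = 3 − 4 + 1 = 0  ✓
triangle: |4−4|=0 ≤ l₃=5 ≤ 4+4=8  ✓
parity: l₁+l₂+l₃ = 13 is odd  ✗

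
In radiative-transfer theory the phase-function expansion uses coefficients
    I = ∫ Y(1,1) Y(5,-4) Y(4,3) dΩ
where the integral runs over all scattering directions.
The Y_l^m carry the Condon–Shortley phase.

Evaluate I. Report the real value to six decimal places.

0.294638

m-sum 0 ✓  L=10 even ✓  4≤4≤6 ✓
Π(2lᵢ+1) = 3×11×9 = 297
triangle coeff Δ(1,5,4) = 1/495
Σ_t [1,1]: t=1:−1/576 = -1/576
(3j)²=5/99 [(1 5 4; 0 0 0)], sign=-1
Σ_t [0,0]: t=0:+1/10080 = 1/10080
(3j)²=4/55 [(1 5 4; 1 -4 3)], sign=-1
⇒ 4πI² = 12/11
I = (+1)√(12/11/(4π)) = 0.29463840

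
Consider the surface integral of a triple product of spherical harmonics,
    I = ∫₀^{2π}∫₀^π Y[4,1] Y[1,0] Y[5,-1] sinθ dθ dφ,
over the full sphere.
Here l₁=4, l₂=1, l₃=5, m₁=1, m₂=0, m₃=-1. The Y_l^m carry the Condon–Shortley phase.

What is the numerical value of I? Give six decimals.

Checks pass: Σm=0; 10 even; l₃=5∈[3,5].
(2·4+1)(2·1+1)(2·5+1) = 297
Δ: 0! 8! 2! / 11! → 1/495
sum: t=0:+1/576 = 1/576
3j²(4 1 5; 0 0 0) = Δ·Π!·Σ² = 5/99  (sign -1)
sum: t=0:+1/720 = 1/720
3j²(4 1 5; 1 0 -1) = Δ·Π!·Σ² = 8/165  (sign +1)
combine: 4πI² = 297·5/99·8/165 = 8/11
take √, sign -1: I = -0.24057125

-0.240571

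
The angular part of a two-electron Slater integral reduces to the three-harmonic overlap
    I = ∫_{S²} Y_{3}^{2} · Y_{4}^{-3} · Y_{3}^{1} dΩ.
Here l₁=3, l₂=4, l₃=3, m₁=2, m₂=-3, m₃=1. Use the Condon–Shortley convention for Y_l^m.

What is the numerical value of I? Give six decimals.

Rules hold: Σm=0, L=10 even, 1≤3≤7.
N = 7·9·7 = 441
Δ = 4!·2!·4!/11! = 1/34650
Racah Σ t=1..3: t=1:−1/72 t=2:+1/16 t=3:−1/72 = 5/144
⇒ 3j(3 4 3; 0 0 0)² = 2/77, sgn -1
Racah Σ t=0..1: t=0:+1/144 t=1:−1/288 = 1/288
⇒ 3j(3 4 3; 2 -3 1)² = 1/99, sgn +1
4πI² = N·(3j₀)²·(3jₘ)² = 14/121
I = -1·√(0.115702/4π) = -0.09595473

-0.095955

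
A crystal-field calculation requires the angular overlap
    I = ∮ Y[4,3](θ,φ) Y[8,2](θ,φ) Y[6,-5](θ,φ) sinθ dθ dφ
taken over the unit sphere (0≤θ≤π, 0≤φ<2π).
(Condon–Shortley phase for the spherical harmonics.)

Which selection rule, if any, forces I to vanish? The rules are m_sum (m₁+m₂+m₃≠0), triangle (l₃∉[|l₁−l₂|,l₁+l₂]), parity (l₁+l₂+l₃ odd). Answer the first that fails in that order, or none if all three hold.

none

m₁+m₂+m₃ = 3 + 2 − 5 = 0  ✓
triangle: |4−8|=4 ≤ l₃=6 ≤ 4+8=12  ✓
parity: l₁+l₂+l₃ = 18 is even  ✓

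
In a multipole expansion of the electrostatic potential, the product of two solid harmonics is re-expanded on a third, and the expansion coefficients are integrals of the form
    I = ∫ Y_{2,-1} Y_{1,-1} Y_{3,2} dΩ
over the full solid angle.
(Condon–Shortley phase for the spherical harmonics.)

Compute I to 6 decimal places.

0.261169

Checks pass: Σm=0; 6 even; l₃=3∈[1,3].
(2·2+1)(2·1+1)(2·3+1) = 105
Δ: 0! 4! 2! / 7! → 1/105
sum: t=0:+1/4 = 1/4
3j²(2 1 3; 0 0 0) = Δ·Π!·Σ² = 3/35  (sign -1)
sum: t=0:+1/12 = 1/12
3j²(2 1 3; -1 -1 2) = Δ·Π!·Σ² = 2/21  (sign -1)
combine: 4πI² = 105·3/35·2/21 = 6/7
take √, sign +1: I = 0.26116903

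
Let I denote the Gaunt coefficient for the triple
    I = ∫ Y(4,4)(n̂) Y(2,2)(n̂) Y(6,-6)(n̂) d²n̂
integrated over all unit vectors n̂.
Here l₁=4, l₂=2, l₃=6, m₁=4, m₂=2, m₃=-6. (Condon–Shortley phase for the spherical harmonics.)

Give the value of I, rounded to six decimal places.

0.353849

Rules hold: Σm=0, L=12 even, 2≤6≤6.
N = 9·5·13 = 585
Δ = 0!·8!·4!/13! = 1/6435
Racah Σ t=0..0: t=0:+1/2304 = 1/2304
⇒ 3j(4 2 6; 0 0 0)² = 5/143, sgn +1
Racah Σ t=0..0: t=0:+1/967680 = 1/967680
⇒ 3j(4 2 6; 4 2 -6)² = 1/13, sgn +1
4πI² = N·(3j₀)²·(3jₘ)² = 225/143
I = +1·√(1.57343/4π) = 0.35384927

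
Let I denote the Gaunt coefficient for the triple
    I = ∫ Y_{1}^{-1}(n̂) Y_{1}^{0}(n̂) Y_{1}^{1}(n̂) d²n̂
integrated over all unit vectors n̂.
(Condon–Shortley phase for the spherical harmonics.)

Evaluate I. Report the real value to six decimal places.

L=3 odd ⇒ parity kills the (l;000) factor ⇒ I = 0

0.000000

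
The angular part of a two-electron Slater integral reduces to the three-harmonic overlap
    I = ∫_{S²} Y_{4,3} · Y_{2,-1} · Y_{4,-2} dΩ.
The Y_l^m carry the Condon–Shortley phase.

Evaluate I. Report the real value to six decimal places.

-0.187702

m-sum 0 ✓  L=10 even ✓  2≤4≤6 ✓
Π(2lᵢ+1) = 9×5×9 = 405
triangle coeff Δ(4,2,4) = 1/13860
Σ_t [0,2]: t=0:+1/192 t=1:−1/36 t=2:+1/192 = -5/288
(3j)²=20/693 [(4 2 4; 0 0 0)], sign=-1
Σ_t [0,1]: t=0:+1/240 t=1:−1/1440 = 1/288
(3j)²=5/132 [(4 2 4; 3 -1 -2)], sign=+1
⇒ 4πI² = 375/847
I = (-1)√(375/847/(4π)) = -0.18770204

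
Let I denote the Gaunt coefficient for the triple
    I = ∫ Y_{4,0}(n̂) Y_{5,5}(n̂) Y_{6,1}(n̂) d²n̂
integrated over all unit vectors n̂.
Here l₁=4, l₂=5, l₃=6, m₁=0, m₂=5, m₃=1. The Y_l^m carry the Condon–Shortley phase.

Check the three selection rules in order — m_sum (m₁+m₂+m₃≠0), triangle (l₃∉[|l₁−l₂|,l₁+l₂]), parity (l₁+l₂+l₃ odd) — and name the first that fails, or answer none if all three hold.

azimuthal sum: 0 + 5 + 1 = 6  ✗
1 ≤ 6 ≤ 9 (triangle on l)
L = 4 + 5 + 6 = 15 (odd)

m_sum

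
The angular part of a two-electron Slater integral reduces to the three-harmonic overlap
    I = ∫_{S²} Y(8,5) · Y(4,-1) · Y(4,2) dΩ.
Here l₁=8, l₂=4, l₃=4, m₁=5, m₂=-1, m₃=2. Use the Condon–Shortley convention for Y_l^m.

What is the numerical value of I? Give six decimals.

0.000000

m-sum = 5 − 1 + 2 = 6 ≠ 0 ⇒ I = 0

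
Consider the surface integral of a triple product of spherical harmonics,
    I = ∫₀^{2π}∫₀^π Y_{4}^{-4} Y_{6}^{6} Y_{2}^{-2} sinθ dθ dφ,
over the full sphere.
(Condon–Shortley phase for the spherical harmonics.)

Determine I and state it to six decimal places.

0.353849

Rules hold: Σm=0, L=12 even, 2≤2≤10.
N = 9·13·5 = 585
Δ = 8!·0!·4!/13! = 1/6435
Racah Σ t=4..4: t=4:+1/2304 = 1/2304
⇒ 3j(4 6 2; 0 0 0)² = 5/143, sgn +1
Racah Σ t=8..8: t=8:+1/967680 = 1/967680
⇒ 3j(4 6 2; -4 6 -2)² = 1/13, sgn +1
4πI² = N·(3j₀)²·(3jₘ)² = 225/143
I = +1·√(1.57343/4π) = 0.35384927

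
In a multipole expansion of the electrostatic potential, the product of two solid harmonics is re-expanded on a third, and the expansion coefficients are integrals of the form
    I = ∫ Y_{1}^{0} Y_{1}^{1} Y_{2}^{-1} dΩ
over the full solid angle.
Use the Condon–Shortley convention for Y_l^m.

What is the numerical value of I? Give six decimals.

Checks pass: Σm=0; 4 even; l₃=2∈[0,2].
(2·1+1)(2·1+1)(2·2+1) = 45
Δ: 0! 2! 2! / 5! → 1/30
sum: t=0:+1/1 = 1/1
3j²(1 1 2; 0 0 0) = Δ·Π!·Σ² = 2/15  (sign +1)
sum: t=0:+1/2 = 1/2
3j²(1 1 2; 0 1 -1) = Δ·Π!·Σ² = 1/10  (sign -1)
combine: 4πI² = 45·2/15·1/10 = 3/5
take √, sign -1: I = -0.21850969

-0.218510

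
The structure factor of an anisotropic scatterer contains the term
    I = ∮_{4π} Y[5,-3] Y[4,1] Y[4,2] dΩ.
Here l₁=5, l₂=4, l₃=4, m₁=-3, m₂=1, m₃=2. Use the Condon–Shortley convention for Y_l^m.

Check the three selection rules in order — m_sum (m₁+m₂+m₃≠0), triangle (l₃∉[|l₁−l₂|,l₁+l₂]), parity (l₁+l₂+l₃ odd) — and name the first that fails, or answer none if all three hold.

parity

azimuthal sum: -3 + 1 + 2 = 0  ✓
1 ≤ 4 ≤ 9 (triangle on l)  ✓
L = 5 + 4 + 4 = 13 (odd)  ✗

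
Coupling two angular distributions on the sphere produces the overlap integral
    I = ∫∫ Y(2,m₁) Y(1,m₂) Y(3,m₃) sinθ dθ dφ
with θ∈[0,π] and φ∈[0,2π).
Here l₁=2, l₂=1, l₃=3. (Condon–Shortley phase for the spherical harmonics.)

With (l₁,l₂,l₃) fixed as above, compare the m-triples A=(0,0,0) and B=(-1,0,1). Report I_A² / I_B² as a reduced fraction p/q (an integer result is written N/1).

9/8

Shared (l₁,l₂,l₃)=(2,1,3): N and (l;000)² cancel in I_A²/I_B².
A: Δ = 0!·4!·2!/7! = 1/105; Racah Σ t=0..0: t=0:+1/4 = 1/4; ⇒ 3j(2 1 3; 0 0 0)² = 3/35, sgn -1
B: Δ = 0!·4!·2!/7! = 1/105; Racah Σ t=0..0: t=0:+1/6 = 1/6; ⇒ 3j(2 1 3; -1 0 1)² = 8/105, sgn +1
I_A²/I_B² = (3/35)/(8/105) = 9/8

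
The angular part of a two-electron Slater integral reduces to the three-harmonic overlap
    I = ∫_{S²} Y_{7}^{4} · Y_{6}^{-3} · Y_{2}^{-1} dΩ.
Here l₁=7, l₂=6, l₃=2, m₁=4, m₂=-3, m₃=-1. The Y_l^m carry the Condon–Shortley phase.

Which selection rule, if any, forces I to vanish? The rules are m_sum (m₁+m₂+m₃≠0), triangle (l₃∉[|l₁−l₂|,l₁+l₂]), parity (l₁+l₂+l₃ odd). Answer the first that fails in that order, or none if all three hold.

parity

Σmᵢ = 0  ✓
l₃∈[|l₁−l₂|,l₁+l₂]=[1,13], have l₃=2  ✓
Σlᵢ = 15 ⇒ odd  ✗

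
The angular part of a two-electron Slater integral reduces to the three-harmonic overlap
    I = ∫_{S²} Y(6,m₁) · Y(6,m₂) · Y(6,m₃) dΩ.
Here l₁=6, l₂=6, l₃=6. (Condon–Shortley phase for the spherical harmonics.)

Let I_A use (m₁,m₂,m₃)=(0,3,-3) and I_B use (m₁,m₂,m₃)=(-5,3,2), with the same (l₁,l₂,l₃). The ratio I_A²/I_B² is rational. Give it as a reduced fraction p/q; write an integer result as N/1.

l's match ⇒ only the (l;m) 3-j factors differ between A and B.
A: triangle coeff Δ(6,6,6) = 1/325909584; Σ_t [3,6]: t=3:−1/933120 t=4:+1/276480 t=5:−1/691200 t=6:+1/18662400 = 43/37324800; (3j)²=1849/184756 [(6 6 6; 0 3 -3)], sign=-1
B: triangle coeff Δ(6,6,6) = 1/325909584; Σ_t [5,6]: t=5:−1/4147200 t=6:+1/3110400 = 1/12441600; (3j)²=7/4199 [(6 6 6; -5 3 2)], sign=+1
I_A²/I_B² = (1849/184756)/(7/4199) = 1849/308

1849/308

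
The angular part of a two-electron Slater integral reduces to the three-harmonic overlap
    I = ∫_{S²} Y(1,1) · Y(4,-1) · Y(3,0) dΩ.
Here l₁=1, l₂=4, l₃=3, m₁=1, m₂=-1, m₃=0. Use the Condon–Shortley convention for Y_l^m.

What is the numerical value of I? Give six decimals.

Checks pass: Σm=0; 8 even; l₃=3∈[3,5].
(2·1+1)(2·4+1)(2·3+1) = 189
Δ: 2! 0! 6! / 9! → 1/252
sum: t=1:−1/36 = -1/36
3j²(1 4 3; 0 0 0) = Δ·Π!·Σ² = 4/63  (sign +1)
sum: t=0:+1/72 = 1/72
3j²(1 4 3; 1 -1 0) = Δ·Π!·Σ² = 5/126  (sign -1)
combine: 4πI² = 189·4/63·5/126 = 10/21
take √, sign -1: I = -0.19466390

-0.194664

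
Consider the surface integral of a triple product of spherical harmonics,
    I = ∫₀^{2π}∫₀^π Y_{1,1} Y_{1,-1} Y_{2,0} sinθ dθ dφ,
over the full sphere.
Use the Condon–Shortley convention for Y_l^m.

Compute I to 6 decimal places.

Checks pass: Σm=0; 4 even; l₃=2∈[0,2].
(2·1+1)(2·1+1)(2·2+1) = 45
Δ: 0! 2! 2! / 5! → 1/30
sum: t=0:+1/1 = 1/1
3j²(1 1 2; 0 0 0) = Δ·Π!·Σ² = 2/15  (sign +1)
sum: t=0:+1/4 = 1/4
3j²(1 1 2; 1 -1 0) = Δ·Π!·Σ² = 1/30  (sign +1)
combine: 4πI² = 45·2/15·1/30 = 1/5
take √, sign +1: I = 0.12615663

0.126157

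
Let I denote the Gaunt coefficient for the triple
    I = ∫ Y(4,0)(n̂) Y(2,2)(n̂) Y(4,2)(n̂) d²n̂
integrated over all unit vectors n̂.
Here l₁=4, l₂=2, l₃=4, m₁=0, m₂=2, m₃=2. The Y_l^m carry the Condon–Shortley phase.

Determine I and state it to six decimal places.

0.000000

m-sum = 0 + 2 + 2 = 4 ≠ 0 ⇒ I = 0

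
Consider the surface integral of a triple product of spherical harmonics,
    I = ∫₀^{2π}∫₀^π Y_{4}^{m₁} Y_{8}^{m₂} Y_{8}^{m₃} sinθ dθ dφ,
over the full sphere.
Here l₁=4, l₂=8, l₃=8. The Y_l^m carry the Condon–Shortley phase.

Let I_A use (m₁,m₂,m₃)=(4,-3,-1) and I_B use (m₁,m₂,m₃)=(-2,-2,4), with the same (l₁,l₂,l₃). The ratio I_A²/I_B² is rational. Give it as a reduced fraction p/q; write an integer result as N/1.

216/1

Shared (l₁,l₂,l₃)=(4,8,8): N and (l;000)² cancel in I_A²/I_B².
A: Δ = 4!·4!·12!/21! = 1/185175900; Racah Σ t=0..0: t=0:+1/348364800 = 1/348364800; ⇒ 3j(4 8 8; 4 -3 -1)² = 66/4199, sgn -1
B: Δ = 4!·4!·12!/21! = 1/185175900; Racah Σ t=2..4: t=2:+1/92897280 t=3:−1/78382080 t=4:+1/696729600 = -1/1791590400; ⇒ 3j(4 8 8; -2 -2 4)² = 11/151164, sgn -1
I_A²/I_B² = (66/4199)/(11/151164) = 216/1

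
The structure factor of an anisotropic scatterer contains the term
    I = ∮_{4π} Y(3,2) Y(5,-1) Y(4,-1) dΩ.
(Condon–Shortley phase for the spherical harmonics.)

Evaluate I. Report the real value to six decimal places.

0.138239

Checks pass: Σm=0; 12 even; l₃=4∈[2,8].
(2·3+1)(2·5+1)(2·4+1) = 693
Δ: 4! 2! 6! / 13! → 1/180180
sum: t=1:−1/576 t=2:+1/144 t=3:−1/576 = 1/288
3j²(3 5 4; 0 0 0) = Δ·Π!·Σ² = 20/1001  (sign +1)
sum: t=0:+1/1152 t=1:−1/432 = -5/3456
3j²(3 5 4; 2 -1 -1) = Δ·Π!·Σ² = 625/36036  (sign +1)
combine: 4πI² = 693·20/1001·625/36036 = 3125/13013
take √, sign +1: I = 0.13823925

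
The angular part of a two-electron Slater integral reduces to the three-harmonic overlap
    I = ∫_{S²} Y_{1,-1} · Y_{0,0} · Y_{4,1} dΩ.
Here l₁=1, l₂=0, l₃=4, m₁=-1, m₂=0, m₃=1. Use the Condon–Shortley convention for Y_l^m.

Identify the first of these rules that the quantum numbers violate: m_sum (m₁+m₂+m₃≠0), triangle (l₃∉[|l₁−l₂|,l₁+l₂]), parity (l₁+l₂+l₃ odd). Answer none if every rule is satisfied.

triangle

Σmᵢ = 0  ✓
l₃∈[|l₁−l₂|,l₁+l₂]=[1,1], have l₃=4  ✗
Σlᵢ = 5 ⇒ odd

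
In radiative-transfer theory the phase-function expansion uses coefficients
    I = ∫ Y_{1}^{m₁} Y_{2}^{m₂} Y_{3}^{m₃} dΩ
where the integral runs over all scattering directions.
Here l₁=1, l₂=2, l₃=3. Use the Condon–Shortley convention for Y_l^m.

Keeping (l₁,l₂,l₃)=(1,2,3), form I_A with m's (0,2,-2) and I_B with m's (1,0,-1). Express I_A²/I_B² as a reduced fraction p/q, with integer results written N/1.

Shared (l₁,l₂,l₃)=(1,2,3): N and (l;000)² cancel in I_A²/I_B².
A: Δ = 0!·2!·4!/7! = 1/105; Racah Σ t=0..0: t=0:+1/24 = 1/24; ⇒ 3j(1 2 3; 0 2 -2)² = 1/21, sgn -1
B: Δ = 0!·2!·4!/7! = 1/105; Racah Σ t=0..0: t=0:+1/8 = 1/8; ⇒ 3j(1 2 3; 1 0 -1)² = 2/35, sgn +1
I_A²/I_B² = (1/21)/(2/35) = 5/6

5/6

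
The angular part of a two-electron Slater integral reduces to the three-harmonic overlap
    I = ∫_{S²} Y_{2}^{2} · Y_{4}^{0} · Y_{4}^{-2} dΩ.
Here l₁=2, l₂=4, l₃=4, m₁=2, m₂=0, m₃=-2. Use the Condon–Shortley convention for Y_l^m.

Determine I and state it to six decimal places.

m-sum 0 ✓  L=10 even ✓  2≤4≤6 ✓
Π(2lᵢ+1) = 5×9×9 = 405
triangle coeff Δ(2,4,4) = 1/13860
Σ_t [0,2]: t=0:+1/192 t=1:−1/36 t=2:+1/192 = -5/288
(3j)²=20/693 [(2 4 4; 0 0 0)], sign=-1
Σ_t [0,0]: t=0:+1/192 = 1/192
(3j)²=3/77 [(2 4 4; 2 0 -2)], sign=+1
⇒ 4πI² = 2700/5929
I = (-1)√(2700/5929/(4π)) = -0.19036462

-0.190365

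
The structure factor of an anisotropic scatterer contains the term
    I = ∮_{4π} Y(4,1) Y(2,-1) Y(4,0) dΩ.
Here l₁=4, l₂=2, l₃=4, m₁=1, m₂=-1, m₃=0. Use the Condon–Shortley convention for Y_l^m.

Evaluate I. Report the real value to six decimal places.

-0.044869

m-sum 0 ✓  L=10 even ✓  2≤4≤6 ✓
Π(2lᵢ+1) = 9×5×9 = 405
triangle coeff Δ(4,2,4) = 1/13860
Σ_t [0,2]: t=0:+1/192 t=1:−1/36 t=2:+1/192 = -5/288
(3j)²=20/693 [(4 2 4; 0 0 0)], sign=-1
Σ_t [0,1]: t=0:+1/72 t=1:−1/96 = 1/288
(3j)²=1/462 [(4 2 4; 1 -1 0)], sign=+1
⇒ 4πI² = 150/5929
I = (-1)√(150/5929/(4π)) = -0.04486937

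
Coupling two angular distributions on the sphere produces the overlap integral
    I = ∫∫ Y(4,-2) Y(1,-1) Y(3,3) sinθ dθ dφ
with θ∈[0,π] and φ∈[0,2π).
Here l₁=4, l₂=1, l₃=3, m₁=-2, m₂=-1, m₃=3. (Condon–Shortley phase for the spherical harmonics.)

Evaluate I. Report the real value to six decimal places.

Checks pass: Σm=0; 8 even; l₃=3∈[3,5].
(2·4+1)(2·1+1)(2·3+1) = 189
Δ: 2! 6! 0! / 9! → 1/252
sum: t=1:−1/36 = -1/36
3j²(4 1 3; 0 0 0) = Δ·Π!·Σ² = 4/63  (sign +1)
sum: t=0:+1/1440 = 1/1440
3j²(4 1 3; -2 -1 3) = Δ·Π!·Σ² = 1/252  (sign +1)
combine: 4πI² = 189·4/63·1/252 = 1/21
take √, sign +1: I = 0.06155813

0.061558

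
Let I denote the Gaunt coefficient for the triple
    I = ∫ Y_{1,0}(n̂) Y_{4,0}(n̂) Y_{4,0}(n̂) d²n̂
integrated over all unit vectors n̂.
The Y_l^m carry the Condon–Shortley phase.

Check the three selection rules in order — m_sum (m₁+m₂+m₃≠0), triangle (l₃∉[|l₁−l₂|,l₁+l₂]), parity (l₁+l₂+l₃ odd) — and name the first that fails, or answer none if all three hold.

azimuthal sum: 0 + 0 + 0 = 0  ✓
3 ≤ 4 ≤ 5 (triangle on l)  ✓
L = 1 + 4 + 4 = 9 (odd)  ✗

parity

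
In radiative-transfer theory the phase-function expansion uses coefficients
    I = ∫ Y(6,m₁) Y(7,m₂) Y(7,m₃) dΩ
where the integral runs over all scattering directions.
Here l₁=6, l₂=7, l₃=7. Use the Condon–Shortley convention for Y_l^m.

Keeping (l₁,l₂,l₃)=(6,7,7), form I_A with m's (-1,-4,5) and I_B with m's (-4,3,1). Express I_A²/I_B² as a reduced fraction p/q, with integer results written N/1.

1089/676

Same 6,7,7: normalisation and zero-m 3j drop out of the ratio.
A: Δ: 6! 6! 8! / 21! → 1/2444321880; sum: t=1:−1/124416000 t=2:+1/29030400 t=3:−1/69672960 = 1/82944000; 3j²(6 7 7; -1 -4 5) = Δ·Π!·Σ² = 693/83980  (sign +1)
B: Δ: 6! 6! 8! / 21! → 1/2444321880; sum: t=4:+1/49766400 t=5:−1/10368000 t=6:+1/19906560 = -13/497664000; 3j²(6 7 7; -4 3 1) = Δ·Π!·Σ² = 91/17765  (sign -1)
I_A²/I_B² = (693/83980)/(91/17765) = 1089/676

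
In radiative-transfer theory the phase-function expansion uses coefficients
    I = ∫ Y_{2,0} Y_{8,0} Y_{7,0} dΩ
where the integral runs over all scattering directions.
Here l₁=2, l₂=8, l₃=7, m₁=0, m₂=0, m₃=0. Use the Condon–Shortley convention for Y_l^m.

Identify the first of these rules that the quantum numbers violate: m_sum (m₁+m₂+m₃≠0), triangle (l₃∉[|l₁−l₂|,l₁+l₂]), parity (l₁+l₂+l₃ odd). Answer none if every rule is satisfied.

parity

Σmᵢ = 0  ✓
l₃∈[|l₁−l₂|,l₁+l₂]=[6,10], have l₃=7  ✓
Σlᵢ = 17 ⇒ odd  ✗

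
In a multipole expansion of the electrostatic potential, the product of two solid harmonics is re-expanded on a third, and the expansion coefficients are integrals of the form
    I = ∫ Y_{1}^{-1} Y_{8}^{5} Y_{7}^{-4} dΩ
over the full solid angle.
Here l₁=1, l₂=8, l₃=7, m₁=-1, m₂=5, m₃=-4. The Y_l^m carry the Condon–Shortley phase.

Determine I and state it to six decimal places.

Checks pass: Σm=0; 16 even; l₃=7∈[7,9].
(2·1+1)(2·8+1)(2·7+1) = 765
Δ: 2! 0! 14! / 17! → 1/2040
sum: t=1:−1/25401600 = -1/25401600
3j²(1 8 7; 0 0 0) = Δ·Π!·Σ² = 8/255  (sign +1)
sum: t=2:+1/479001600 = 1/479001600
3j²(1 8 7; -1 5 -4) = Δ·Π!·Σ² = 13/340  (sign -1)
combine: 4πI² = 765·8/255·13/340 = 78/85
take √, sign -1: I = -0.27022959

-0.270230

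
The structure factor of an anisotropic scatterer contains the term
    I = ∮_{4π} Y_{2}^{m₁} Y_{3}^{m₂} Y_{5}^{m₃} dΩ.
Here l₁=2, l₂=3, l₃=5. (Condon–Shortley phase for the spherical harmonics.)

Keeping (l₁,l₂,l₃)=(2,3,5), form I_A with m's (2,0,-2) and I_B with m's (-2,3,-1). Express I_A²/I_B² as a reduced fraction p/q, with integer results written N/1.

Same 2,3,5: normalisation and zero-m 3j drop out of the ratio.
A: Δ: 0! 4! 6! / 11! → 1/2310; sum: t=0:+1/864 = 1/864; 3j²(2 3 5; 2 0 -2) = Δ·Π!·Σ² = 1/66  (sign -1)
B: Δ: 0! 4! 6! / 11! → 1/2310; sum: t=0:+1/17280 = 1/17280; 3j²(2 3 5; -2 3 -1) = Δ·Π!·Σ² = 1/2310  (sign +1)
I_A²/I_B² = (1/66)/(1/2310) = 35/1

35/1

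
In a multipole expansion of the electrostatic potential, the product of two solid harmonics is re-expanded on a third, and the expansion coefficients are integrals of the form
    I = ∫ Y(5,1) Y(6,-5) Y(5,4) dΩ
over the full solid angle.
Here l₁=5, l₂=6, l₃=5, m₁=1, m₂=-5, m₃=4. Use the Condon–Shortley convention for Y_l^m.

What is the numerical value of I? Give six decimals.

0.158629

Checks pass: Σm=0; 16 even; l₃=5∈[1,11].
(2·5+1)(2·6+1)(2·5+1) = 1573
Δ: 6! 4! 6! / 17! → 1/28588560
sum: t=1:−1/345600 t=2:+1/13824 t=3:−1/5184 t=4:+1/13824 t=5:−1/345600 = -7/129600
3j²(5 6 5; 0 0 0) = Δ·Π!·Σ² = 80/7293  (sign +1)
sum: t=0:+1/2073600 t=1:−1/518400 = -1/691200
3j²(5 6 5; 1 -5 4) = Δ·Π!·Σ² = 81/4420  (sign +1)
combine: 4πI² = 1573·80/7293·81/4420 = 1188/3757
take √, sign +1: I = 0.15862904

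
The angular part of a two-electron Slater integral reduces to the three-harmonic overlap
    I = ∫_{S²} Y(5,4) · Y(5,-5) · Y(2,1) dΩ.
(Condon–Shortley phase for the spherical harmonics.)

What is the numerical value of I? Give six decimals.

Rules hold: Σm=0, L=12 even, 0≤2≤10.
N = 11·11·5 = 605
Δ = 8!·2!·2!/13! = 1/38610
Racah Σ t=3..5: t=3:−1/2880 t=4:+1/576 t=5:−1/2880 = 1/960
⇒ 3j(5 5 2; 0 0 0)² = 10/429, sgn +1
Racah Σ t=0..0: t=0:+1/80640 = 1/80640
⇒ 3j(5 5 2; 4 -5 1)² = 9/286, sgn -1
4πI² = N·(3j₀)²·(3jₘ)² = 75/169
I = -1·√(0.443787/4π) = -0.18792404

-0.187924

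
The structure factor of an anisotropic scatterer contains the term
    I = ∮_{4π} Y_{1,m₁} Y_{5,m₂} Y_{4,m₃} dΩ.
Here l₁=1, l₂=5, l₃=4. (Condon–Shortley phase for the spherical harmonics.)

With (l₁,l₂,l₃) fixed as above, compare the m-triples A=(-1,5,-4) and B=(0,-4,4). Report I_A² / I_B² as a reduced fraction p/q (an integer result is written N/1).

Same 1,5,4: normalisation and zero-m 3j drop out of the ratio.
A: Δ: 2! 0! 8! / 11! → 1/495; sum: t=2:+1/80640 = 1/80640; 3j²(1 5 4; -1 5 -4) = Δ·Π!·Σ² = 1/11  (sign +1)
B: Δ: 2! 0! 8! / 11! → 1/495; sum: t=1:−1/40320 = -1/40320; 3j²(1 5 4; 0 -4 4) = Δ·Π!·Σ² = 1/55  (sign -1)
I_A²/I_B² = (1/11)/(1/55) = 5/1

5/1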